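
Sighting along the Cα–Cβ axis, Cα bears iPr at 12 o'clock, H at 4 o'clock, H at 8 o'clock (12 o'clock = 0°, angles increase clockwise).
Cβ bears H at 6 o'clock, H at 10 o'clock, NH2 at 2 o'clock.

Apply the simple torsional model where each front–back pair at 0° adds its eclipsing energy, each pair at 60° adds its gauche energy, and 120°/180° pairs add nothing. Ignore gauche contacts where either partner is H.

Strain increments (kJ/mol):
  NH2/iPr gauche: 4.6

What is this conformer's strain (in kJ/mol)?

This conformer (staggered): iPr–NH2 gauche; 4.6 = 4.6 kJ/mol.

4.6 kJ/mol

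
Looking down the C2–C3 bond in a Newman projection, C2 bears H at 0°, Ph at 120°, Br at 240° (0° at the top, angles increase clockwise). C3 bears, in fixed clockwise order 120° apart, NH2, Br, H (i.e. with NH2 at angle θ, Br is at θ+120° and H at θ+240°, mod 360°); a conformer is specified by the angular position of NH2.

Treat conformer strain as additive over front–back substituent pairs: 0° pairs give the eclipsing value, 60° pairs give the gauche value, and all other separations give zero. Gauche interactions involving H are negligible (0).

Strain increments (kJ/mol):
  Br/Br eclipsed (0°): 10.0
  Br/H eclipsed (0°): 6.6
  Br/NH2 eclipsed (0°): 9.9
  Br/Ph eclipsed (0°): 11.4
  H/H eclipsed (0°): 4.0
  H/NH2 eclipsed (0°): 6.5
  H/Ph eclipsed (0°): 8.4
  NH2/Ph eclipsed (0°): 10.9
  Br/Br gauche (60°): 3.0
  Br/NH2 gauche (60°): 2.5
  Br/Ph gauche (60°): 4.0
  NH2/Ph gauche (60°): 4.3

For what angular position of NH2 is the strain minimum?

300°

NH2 at 0° (eclipsed): H–NH2 eclipsed, Ph–Br eclipsed, Br–H eclipsed; 6.5 + 11.4 + 6.6 = 24.5 kJ/mol.
NH2 at 60° (staggered): Ph–NH2 gauche, Ph–Br gauche, Br–Br gauche; 4.3 + 4.0 + 3.0 = 11.3 kJ/mol.
NH2 at 120° (eclipsed): H–H eclipsed, Ph–NH2 eclipsed, Br–Br eclipsed; 4.0 + 10.9 + 10.0 = 24.9 kJ/mol.
NH2 at 180° (staggered): Ph–NH2 gauche, Br–NH2 gauche, Br–Br gauche; 4.3 + 2.5 + 3.0 = 9.8 kJ/mol.
NH2 at 240° (eclipsed): H–Br eclipsed, Ph–H eclipsed, Br–NH2 eclipsed; 6.6 + 8.4 + 9.9 = 24.9 kJ/mol.
NH2 at 300° (staggered): Ph–Br gauche, Br–NH2 gauche; 4.0 + 2.5 = 6.5 kJ/mol.
The minimum (6.5 kJ/mol) occurs with NH2 at 300°.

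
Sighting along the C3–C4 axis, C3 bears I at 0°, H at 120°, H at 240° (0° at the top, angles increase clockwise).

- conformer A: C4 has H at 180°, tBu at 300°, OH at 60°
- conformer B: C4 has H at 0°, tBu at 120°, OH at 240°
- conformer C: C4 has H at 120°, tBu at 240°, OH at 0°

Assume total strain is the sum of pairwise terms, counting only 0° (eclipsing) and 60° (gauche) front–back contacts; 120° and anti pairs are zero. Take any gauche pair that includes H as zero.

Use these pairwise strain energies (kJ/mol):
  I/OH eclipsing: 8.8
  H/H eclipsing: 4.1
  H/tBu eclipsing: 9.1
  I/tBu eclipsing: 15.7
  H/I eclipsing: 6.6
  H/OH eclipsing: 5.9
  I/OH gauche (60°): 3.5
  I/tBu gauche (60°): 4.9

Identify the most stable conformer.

A

A (staggered): I–tBu gauche, I–OH gauche; 4.9 + 3.5 = 8.4 kJ/mol.
B (eclipsed): I–H eclipsed, H–tBu eclipsed, H–OH eclipsed; 6.6 + 9.1 + 5.9 = 21.6 kJ/mol.
C (eclipsed): I–OH eclipsed, H–H eclipsed, H–tBu eclipsed; 8.8 + 4.1 + 9.1 = 22.0 kJ/mol.
A has the lowest total (8.4 kJ/mol).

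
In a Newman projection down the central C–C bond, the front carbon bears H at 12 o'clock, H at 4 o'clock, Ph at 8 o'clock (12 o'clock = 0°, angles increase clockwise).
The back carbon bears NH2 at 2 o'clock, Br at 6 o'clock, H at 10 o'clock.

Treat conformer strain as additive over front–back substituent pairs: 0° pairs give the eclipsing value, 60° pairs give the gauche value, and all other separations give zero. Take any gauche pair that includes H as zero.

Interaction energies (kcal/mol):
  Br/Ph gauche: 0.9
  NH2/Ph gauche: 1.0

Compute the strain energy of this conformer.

This conformer (staggered): Ph(240°)/Br(180°) gauche 0.9 → 0.9 kcal/mol.

0.9 kcal/mol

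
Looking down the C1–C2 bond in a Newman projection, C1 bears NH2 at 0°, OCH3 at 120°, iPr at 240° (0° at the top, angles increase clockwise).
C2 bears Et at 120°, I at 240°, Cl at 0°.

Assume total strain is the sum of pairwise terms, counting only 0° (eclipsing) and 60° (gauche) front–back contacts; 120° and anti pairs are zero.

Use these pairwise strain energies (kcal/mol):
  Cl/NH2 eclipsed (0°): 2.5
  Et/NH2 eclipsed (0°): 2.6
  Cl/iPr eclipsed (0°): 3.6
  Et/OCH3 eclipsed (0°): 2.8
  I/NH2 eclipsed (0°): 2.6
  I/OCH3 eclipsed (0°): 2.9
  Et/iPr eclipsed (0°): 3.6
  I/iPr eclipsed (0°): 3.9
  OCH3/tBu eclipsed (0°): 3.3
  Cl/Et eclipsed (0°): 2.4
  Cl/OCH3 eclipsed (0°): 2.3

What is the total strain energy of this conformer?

9.2 kcal/mol

This conformer (eclipsed): NH2–Cl eclipsed, OCH3–Et eclipsed, iPr–I eclipsed; 2.5 + 2.8 + 3.9 = 9.2 kcal/mol.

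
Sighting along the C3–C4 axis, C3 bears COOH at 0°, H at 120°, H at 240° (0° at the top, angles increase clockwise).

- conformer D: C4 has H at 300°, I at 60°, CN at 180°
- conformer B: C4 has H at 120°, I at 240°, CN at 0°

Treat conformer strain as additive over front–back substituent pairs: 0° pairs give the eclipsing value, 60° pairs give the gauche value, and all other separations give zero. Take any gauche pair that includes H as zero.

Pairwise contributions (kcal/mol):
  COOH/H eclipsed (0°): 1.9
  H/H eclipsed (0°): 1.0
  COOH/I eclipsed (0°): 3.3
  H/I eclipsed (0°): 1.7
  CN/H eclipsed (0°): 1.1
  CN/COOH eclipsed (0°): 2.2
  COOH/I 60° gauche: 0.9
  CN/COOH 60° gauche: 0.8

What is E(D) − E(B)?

-4.0 kcal/mol

D is staggered. COOH at 0° is gauche with I at 60° (0.9). Total 0.9 kcal/mol.
B is eclipsed. COOH at 0° is eclipsed with CN at 0° (2.2); H at 120° is eclipsed with H at 120° (1.0); H at 240° is eclipsed with I at 240° (1.7). Total 4.9 kcal/mol.
E(D) − E(B) = 0.9 − 4.9 = -4.0 kcal/mol.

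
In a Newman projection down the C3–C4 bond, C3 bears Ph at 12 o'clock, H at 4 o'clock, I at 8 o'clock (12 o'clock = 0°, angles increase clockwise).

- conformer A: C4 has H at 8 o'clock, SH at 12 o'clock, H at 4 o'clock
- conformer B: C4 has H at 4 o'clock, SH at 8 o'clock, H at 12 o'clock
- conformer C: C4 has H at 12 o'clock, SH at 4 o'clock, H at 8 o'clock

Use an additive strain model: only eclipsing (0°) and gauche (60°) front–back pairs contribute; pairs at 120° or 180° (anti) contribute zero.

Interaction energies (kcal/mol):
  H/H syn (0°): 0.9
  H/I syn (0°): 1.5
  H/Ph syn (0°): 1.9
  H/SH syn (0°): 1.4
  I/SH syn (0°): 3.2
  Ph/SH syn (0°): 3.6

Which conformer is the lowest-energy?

C

A is eclipsed. Ph at 0° is eclipsed with SH at 0° (3.6); H at 120° is eclipsed with H at 120° (0.9); I at 240° is eclipsed with H at 240° (1.5). Total 6.0 kcal/mol.
B is eclipsed. Ph at 0° is eclipsed with H at 0° (1.9); H at 120° is eclipsed with H at 120° (0.9); I at 240° is eclipsed with SH at 240° (3.2). Total 6.0 kcal/mol.
C is eclipsed. Ph at 0° is eclipsed with H at 0° (1.9); H at 120° is eclipsed with SH at 120° (1.4); I at 240° is eclipsed with H at 240° (1.5). Total 4.8 kcal/mol.
C has the lowest total (4.8 kcal/mol).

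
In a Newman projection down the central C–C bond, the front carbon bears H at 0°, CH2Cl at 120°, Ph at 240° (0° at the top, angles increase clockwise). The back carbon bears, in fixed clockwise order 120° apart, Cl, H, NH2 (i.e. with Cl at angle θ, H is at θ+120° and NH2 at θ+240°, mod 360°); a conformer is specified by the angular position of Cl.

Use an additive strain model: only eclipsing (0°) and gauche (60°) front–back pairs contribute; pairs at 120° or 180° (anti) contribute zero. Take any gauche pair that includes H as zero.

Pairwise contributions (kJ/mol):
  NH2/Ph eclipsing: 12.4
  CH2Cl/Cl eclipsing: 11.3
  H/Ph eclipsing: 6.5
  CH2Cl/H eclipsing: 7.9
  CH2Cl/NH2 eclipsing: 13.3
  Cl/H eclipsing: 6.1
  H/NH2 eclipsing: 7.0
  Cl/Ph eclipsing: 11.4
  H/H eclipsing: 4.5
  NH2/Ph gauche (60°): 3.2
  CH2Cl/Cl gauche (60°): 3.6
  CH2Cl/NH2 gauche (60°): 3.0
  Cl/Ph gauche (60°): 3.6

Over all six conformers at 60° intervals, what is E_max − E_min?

22.4 kJ/mol

Cl at 0° (eclipsed): H(0°)/Cl(0°) eclipsed 6.1; CH2Cl(120°)/H(120°) eclipsed 7.9; Ph(240°)/NH2(240°) eclipsed 12.4 → 26.4 kJ/mol.
Cl at 60° (staggered): CH2Cl(120°)/Cl(60°) gauche 3.6; Ph(240°)/NH2(300°) gauche 3.2 → 6.8 kJ/mol.
Cl at 120° (eclipsed): H(0°)/NH2(0°) eclipsed 7.0; CH2Cl(120°)/Cl(120°) eclipsed 11.3; Ph(240°)/H(240°) eclipsed 6.5 → 24.8 kJ/mol.
Cl at 180° (staggered): CH2Cl(120°)/Cl(180°) gauche 3.6; CH2Cl(120°)/NH2(60°) gauche 3.0; Ph(240°)/Cl(180°) gauche 3.6 → 10.2 kJ/mol.
Cl at 240° (eclipsed): H(0°)/H(0°) eclipsed 4.5; CH2Cl(120°)/NH2(120°) eclipsed 13.3; Ph(240°)/Cl(240°) eclipsed 11.4 → 29.2 kJ/mol.
Cl at 300° (staggered): CH2Cl(120°)/NH2(180°) gauche 3.0; Ph(240°)/Cl(300°) gauche 3.6; Ph(240°)/NH2(180°) gauche 3.2 → 9.8 kJ/mol.
Max at 240° (29.2 kJ/mol), min at 60° (6.8 kJ/mol); barrier = 22.4 kJ/mol.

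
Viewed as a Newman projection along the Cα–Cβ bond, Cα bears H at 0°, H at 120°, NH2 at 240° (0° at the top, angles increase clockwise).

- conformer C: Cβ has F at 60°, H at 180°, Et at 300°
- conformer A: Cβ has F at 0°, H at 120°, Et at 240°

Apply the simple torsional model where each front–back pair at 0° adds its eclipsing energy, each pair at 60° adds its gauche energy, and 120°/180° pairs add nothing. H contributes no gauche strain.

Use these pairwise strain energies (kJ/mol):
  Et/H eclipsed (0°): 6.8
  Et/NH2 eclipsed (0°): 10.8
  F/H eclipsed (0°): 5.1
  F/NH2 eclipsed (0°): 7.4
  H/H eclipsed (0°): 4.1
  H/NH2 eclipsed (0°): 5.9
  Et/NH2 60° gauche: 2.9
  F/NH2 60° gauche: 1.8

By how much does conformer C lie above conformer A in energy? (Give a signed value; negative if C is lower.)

C (staggered): NH2(240°)/Et(300°) gauche 2.9 → 2.9 kJ/mol.
A (eclipsed): H(0°)/F(0°) eclipsed 5.1; H(120°)/H(120°) eclipsed 4.1; NH2(240°)/Et(240°) eclipsed 10.8 → 20.0 kJ/mol.
E(C) − E(A) = 2.9 − 20.0 = -17.1 kJ/mol.

-17.1 kJ/mol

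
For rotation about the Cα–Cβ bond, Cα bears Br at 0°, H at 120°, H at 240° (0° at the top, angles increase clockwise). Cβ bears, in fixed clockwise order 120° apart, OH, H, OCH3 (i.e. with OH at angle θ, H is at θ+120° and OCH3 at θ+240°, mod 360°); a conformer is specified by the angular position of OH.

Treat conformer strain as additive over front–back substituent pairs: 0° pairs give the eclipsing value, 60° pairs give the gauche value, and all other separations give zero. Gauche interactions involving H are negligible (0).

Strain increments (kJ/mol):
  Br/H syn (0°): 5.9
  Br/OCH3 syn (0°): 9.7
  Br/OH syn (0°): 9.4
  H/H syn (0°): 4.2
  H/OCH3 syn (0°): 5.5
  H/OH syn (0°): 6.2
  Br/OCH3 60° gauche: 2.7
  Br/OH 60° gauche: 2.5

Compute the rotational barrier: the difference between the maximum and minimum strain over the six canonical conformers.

OH at 0° is eclipsed. Br at 0° is eclipsed with OH at 0° (9.4); H at 120° is eclipsed with H at 120° (4.2); H at 240° is eclipsed with OCH3 at 240° (5.5). Total 19.1 kJ/mol.
OH at 60° is staggered. Br at 0° is gauche with OH at 60° (2.5); Br at 0° is gauche with OCH3 at 300° (2.7). Total 5.2 kJ/mol.
OH at 120° is eclipsed. Br at 0° is eclipsed with OCH3 at 0° (9.7); H at 120° is eclipsed with OH at 120° (6.2); H at 240° is eclipsed with H at 240° (4.2). Total 20.1 kJ/mol.
OH at 180° is staggered. Br at 0° is gauche with OCH3 at 60° (2.7). Total 2.7 kJ/mol.
OH at 240° is eclipsed. Br at 0° is eclipsed with H at 0° (5.9); H at 120° is eclipsed with OCH3 at 120° (5.5); H at 240° is eclipsed with OH at 240° (6.2). Total 17.6 kJ/mol.
OH at 300° is staggered. Br at 0° is gauche with OH at 300° (2.5). Total 2.5 kJ/mol.
Max at 120° (20.1 kJ/mol), min at 300° (2.5 kJ/mol); barrier = 17.6 kJ/mol.

17.6 kJ/mol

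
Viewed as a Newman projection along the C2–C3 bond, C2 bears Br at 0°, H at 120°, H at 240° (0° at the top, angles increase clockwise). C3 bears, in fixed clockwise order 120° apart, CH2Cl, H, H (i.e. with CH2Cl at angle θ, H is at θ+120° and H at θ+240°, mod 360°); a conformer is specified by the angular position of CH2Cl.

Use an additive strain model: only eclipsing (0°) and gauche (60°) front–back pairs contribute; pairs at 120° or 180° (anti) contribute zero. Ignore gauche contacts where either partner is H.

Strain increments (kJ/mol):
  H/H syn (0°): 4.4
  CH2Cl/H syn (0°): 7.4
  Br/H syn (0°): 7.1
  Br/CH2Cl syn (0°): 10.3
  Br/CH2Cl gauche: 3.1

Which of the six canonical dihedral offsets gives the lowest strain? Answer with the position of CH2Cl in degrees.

180°

CH2Cl at 0° (eclipsed): Br–CH2Cl eclipsed, H–H eclipsed, H–H eclipsed; 10.3 + 4.4 + 4.4 = 19.1 kJ/mol.
CH2Cl at 60° (staggered): Br–CH2Cl gauche; 3.1 = 3.1 kJ/mol.
CH2Cl at 120° (eclipsed): Br–H eclipsed, H–CH2Cl eclipsed, H–H eclipsed; 7.1 + 7.4 + 4.4 = 18.9 kJ/mol.
CH2Cl at 180° (staggered): no non-H gauche contacts → 0.0 kJ/mol.
CH2Cl at 240° (eclipsed): Br–H eclipsed, H–H eclipsed, H–CH2Cl eclipsed; 7.1 + 4.4 + 7.4 = 18.9 kJ/mol.
CH2Cl at 300° (staggered): Br–CH2Cl gauche; 3.1 = 3.1 kJ/mol.
The minimum (0.0 kJ/mol) occurs with CH2Cl at 180°.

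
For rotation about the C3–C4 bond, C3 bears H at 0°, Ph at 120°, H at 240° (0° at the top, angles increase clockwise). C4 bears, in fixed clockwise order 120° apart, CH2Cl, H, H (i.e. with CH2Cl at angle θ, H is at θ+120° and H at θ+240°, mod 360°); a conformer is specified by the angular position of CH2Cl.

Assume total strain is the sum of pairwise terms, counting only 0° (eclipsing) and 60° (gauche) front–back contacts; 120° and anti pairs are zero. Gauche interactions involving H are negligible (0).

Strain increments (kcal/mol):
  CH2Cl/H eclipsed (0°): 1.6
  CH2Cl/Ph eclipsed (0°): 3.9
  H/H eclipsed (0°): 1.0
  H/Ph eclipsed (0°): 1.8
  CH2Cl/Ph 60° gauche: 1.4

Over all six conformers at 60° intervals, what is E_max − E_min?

5.9 kcal/mol

CH2Cl at 0° (eclipsed): H–CH2Cl eclipsed, Ph–H eclipsed, H–H eclipsed; 1.6 + 1.8 + 1.0 = 4.4 kcal/mol.
CH2Cl at 60° (staggered): Ph–CH2Cl gauche; 1.4 = 1.4 kcal/mol.
CH2Cl at 120° (eclipsed): H–H eclipsed, Ph–CH2Cl eclipsed, H–H eclipsed; 1.0 + 3.9 + 1.0 = 5.9 kcal/mol.
CH2Cl at 180° (staggered): Ph–CH2Cl gauche; 1.4 = 1.4 kcal/mol.
CH2Cl at 240° (eclipsed): H–H eclipsed, Ph–H eclipsed, H–CH2Cl eclipsed; 1.0 + 1.8 + 1.6 = 4.4 kcal/mol.
CH2Cl at 300° (staggered): no non-H gauche contacts → 0.0 kcal/mol.
Max at 120° (5.9 kcal/mol), min at 300° (0.0 kcal/mol); barrier = 5.9 kcal/mol.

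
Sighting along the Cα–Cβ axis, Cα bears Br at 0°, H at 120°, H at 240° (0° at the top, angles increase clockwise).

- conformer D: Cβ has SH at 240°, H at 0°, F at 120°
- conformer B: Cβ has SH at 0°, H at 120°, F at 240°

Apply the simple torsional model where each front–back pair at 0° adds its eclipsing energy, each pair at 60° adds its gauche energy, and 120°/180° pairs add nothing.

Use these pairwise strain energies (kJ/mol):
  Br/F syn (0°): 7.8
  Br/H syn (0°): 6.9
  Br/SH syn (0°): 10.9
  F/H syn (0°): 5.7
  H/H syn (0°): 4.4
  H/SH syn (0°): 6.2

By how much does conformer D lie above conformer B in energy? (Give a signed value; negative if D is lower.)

D is eclipsed. Br at 0° is eclipsed with H at 0° (6.9); H at 120° is eclipsed with F at 120° (5.7); H at 240° is eclipsed with SH at 240° (6.2). Total 18.8 kJ/mol.
B is eclipsed. Br at 0° is eclipsed with SH at 0° (10.9); H at 120° is eclipsed with H at 120° (4.4); H at 240° is eclipsed with F at 240° (5.7). Total 21.0 kJ/mol.
E(D) − E(B) = 18.8 − 21.0 = -2.2 kJ/mol.

-2.2 kJ/mol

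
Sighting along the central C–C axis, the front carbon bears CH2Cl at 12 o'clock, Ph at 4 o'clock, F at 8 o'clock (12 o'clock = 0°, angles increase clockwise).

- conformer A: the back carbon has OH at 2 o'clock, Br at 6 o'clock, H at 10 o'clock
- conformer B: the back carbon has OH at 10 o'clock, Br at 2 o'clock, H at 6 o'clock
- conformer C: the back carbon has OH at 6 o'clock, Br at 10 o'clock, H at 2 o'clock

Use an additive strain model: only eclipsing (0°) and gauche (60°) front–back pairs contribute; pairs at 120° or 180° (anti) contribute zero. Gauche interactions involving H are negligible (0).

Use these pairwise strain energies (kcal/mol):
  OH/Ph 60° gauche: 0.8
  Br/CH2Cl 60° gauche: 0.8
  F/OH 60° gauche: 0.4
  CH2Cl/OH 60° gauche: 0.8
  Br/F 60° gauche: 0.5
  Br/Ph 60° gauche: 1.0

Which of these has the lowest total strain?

A (staggered): CH2Cl–OH gauche, Ph–OH gauche, Ph–Br gauche, F–Br gauche; 0.8 + 0.8 + 1.0 + 0.5 = 3.1 kcal/mol.
B (staggered): CH2Cl–OH gauche, CH2Cl–Br gauche, Ph–Br gauche, F–OH gauche; 0.8 + 0.8 + 1.0 + 0.4 = 3.0 kcal/mol.
C (staggered): CH2Cl–Br gauche, Ph–OH gauche, F–OH gauche, F–Br gauche; 0.8 + 0.8 + 0.4 + 0.5 = 2.5 kcal/mol.
C has the lowest total (2.5 kcal/mol).

C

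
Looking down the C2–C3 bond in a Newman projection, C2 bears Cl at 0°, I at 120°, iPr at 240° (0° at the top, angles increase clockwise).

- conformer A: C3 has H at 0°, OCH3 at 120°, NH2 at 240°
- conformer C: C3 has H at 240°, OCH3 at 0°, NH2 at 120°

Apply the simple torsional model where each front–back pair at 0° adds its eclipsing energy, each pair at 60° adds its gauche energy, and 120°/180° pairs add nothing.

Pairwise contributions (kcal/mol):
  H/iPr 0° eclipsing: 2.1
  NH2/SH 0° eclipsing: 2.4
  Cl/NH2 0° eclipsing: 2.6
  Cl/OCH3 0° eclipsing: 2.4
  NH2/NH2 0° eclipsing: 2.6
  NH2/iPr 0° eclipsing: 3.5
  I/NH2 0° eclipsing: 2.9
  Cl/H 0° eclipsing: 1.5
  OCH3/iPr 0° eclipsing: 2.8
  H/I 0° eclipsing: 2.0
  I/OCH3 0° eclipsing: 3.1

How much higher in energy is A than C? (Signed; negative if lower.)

+0.7 kcal/mol

A (eclipsed): Cl(0°)/H(0°) eclipsed 1.5; I(120°)/OCH3(120°) eclipsed 3.1; iPr(240°)/NH2(240°) eclipsed 3.5 → 8.1 kcal/mol.
C (eclipsed): Cl(0°)/OCH3(0°) eclipsed 2.4; I(120°)/NH2(120°) eclipsed 2.9; iPr(240°)/H(240°) eclipsed 2.1 → 7.4 kcal/mol.
E(A) − E(C) = 8.1 − 7.4 = +0.7 kcal/mol.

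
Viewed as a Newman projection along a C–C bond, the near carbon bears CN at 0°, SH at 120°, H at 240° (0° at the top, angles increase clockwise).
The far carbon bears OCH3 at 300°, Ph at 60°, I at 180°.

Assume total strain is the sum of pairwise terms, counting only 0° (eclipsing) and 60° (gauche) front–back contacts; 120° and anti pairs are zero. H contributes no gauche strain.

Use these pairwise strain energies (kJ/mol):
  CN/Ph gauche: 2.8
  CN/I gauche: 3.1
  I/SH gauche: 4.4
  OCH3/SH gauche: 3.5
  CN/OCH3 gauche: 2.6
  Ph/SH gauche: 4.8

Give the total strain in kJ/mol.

14.6 kJ/mol

This conformer (staggered): CN(0°)/OCH3(300°) gauche 2.6; CN(0°)/Ph(60°) gauche 2.8; SH(120°)/Ph(60°) gauche 4.8; SH(120°)/I(180°) gauche 4.4 → 14.6 kJ/mol.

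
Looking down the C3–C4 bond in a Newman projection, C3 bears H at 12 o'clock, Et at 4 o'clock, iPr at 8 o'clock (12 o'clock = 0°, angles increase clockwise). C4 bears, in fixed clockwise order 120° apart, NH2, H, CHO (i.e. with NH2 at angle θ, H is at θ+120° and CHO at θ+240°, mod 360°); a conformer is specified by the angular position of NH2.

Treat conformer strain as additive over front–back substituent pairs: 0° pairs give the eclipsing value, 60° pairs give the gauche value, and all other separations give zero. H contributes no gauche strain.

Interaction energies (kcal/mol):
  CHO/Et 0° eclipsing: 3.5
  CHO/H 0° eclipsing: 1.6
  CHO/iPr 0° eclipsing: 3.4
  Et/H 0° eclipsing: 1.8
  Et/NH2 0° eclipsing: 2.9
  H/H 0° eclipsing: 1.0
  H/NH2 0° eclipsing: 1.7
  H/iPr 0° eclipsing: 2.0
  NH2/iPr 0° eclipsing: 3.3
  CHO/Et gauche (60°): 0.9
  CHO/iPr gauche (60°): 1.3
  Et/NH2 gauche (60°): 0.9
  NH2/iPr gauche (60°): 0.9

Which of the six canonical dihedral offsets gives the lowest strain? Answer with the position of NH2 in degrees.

NH2 at 0° is eclipsed. H at 0° is eclipsed with NH2 at 0° (1.7); Et at 120° is eclipsed with H at 120° (1.8); iPr at 240° is eclipsed with CHO at 240° (3.4). Total 6.9 kcal/mol.
NH2 at 60° is staggered. Et at 120° is gauche with NH2 at 60° (0.9); iPr at 240° is gauche with CHO at 300° (1.3). Total 2.2 kcal/mol.
NH2 at 120° is eclipsed. H at 0° is eclipsed with CHO at 0° (1.6); Et at 120° is eclipsed with NH2 at 120° (2.9); iPr at 240° is eclipsed with H at 240° (2.0). Total 6.5 kcal/mol.
NH2 at 180° is staggered. Et at 120° is gauche with NH2 at 180° (0.9); Et at 120° is gauche with CHO at 60° (0.9); iPr at 240° is gauche with NH2 at 180° (0.9). Total 2.7 kcal/mol.
NH2 at 240° is eclipsed. H at 0° is eclipsed with H at 0° (1.0); Et at 120° is eclipsed with CHO at 120° (3.5); iPr at 240° is eclipsed with NH2 at 240° (3.3). Total 7.8 kcal/mol.
NH2 at 300° is staggered. Et at 120° is gauche with CHO at 180° (0.9); iPr at 240° is gauche with NH2 at 300° (0.9); iPr at 240° is gauche with CHO at 180° (1.3). Total 3.1 kcal/mol.
The minimum (2.2 kcal/mol) occurs with NH2 at 60°.

60°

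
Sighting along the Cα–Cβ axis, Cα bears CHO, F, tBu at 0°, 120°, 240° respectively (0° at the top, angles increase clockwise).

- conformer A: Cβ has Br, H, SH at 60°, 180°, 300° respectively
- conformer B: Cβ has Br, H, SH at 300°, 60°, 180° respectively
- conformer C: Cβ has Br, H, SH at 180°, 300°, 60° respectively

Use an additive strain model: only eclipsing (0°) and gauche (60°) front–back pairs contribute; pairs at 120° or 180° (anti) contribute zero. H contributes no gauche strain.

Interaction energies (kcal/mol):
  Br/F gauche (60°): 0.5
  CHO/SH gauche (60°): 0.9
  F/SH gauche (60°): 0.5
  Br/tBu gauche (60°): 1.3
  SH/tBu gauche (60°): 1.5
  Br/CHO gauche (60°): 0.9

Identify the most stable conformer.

A is staggered. CHO at 0° is gauche with Br at 60° (0.9); CHO at 0° is gauche with SH at 300° (0.9); F at 120° is gauche with Br at 60° (0.5); tBu at 240° is gauche with SH at 300° (1.5). Total 3.8 kcal/mol.
B is staggered. CHO at 0° is gauche with Br at 300° (0.9); F at 120° is gauche with SH at 180° (0.5); tBu at 240° is gauche with Br at 300° (1.3); tBu at 240° is gauche with SH at 180° (1.5). Total 4.2 kcal/mol.
C is staggered. CHO at 0° is gauche with SH at 60° (0.9); F at 120° is gauche with Br at 180° (0.5); F at 120° is gauche with SH at 60° (0.5); tBu at 240° is gauche with Br at 180° (1.3). Total 3.2 kcal/mol.
C has the lowest total (3.2 kcal/mol).

C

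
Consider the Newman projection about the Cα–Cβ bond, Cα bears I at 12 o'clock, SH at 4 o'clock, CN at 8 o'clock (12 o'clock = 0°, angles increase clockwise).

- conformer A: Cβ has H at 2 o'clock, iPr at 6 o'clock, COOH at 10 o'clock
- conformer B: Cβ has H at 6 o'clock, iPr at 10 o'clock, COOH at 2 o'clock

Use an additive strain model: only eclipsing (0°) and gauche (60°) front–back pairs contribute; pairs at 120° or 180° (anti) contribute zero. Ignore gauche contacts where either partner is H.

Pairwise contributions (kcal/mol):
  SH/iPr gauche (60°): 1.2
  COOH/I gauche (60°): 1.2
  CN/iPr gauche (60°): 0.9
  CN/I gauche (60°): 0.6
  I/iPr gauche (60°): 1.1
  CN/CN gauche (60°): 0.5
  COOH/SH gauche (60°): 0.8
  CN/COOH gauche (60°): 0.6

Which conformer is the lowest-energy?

A

A (staggered): I(0°)/COOH(300°) gauche 1.2; SH(120°)/iPr(180°) gauche 1.2; CN(240°)/iPr(180°) gauche 0.9; CN(240°)/COOH(300°) gauche 0.6 → 3.9 kcal/mol.
B (staggered): I(0°)/iPr(300°) gauche 1.1; I(0°)/COOH(60°) gauche 1.2; SH(120°)/COOH(60°) gauche 0.8; CN(240°)/iPr(300°) gauche 0.9 → 4.0 kcal/mol.
A has the lowest total (3.9 kcal/mol).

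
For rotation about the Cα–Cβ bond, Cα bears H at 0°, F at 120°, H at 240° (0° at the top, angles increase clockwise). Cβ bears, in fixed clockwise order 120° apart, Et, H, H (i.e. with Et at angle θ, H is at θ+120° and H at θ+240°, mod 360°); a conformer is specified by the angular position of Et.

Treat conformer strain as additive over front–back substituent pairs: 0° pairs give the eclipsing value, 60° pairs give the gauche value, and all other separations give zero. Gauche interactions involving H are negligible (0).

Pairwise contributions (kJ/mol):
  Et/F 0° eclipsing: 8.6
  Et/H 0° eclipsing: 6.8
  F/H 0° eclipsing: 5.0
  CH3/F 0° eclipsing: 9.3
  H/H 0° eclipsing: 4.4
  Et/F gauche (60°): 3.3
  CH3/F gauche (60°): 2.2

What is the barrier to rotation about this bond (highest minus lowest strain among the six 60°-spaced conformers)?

Et at 0° (eclipsed): H(0°)/Et(0°) eclipsed 6.8; F(120°)/H(120°) eclipsed 5.0; H(240°)/H(240°) eclipsed 4.4 → 16.2 kJ/mol.
Et at 60° (staggered): F(120°)/Et(60°) gauche 3.3 → 3.3 kJ/mol.
Et at 120° (eclipsed): H(0°)/H(0°) eclipsed 4.4; F(120°)/Et(120°) eclipsed 8.6; H(240°)/H(240°) eclipsed 4.4 → 17.4 kJ/mol.
Et at 180° (staggered): F(120°)/Et(180°) gauche 3.3 → 3.3 kJ/mol.
Et at 240° (eclipsed): H(0°)/H(0°) eclipsed 4.4; F(120°)/H(120°) eclipsed 5.0; H(240°)/Et(240°) eclipsed 6.8 → 16.2 kJ/mol.
Et at 300° (staggered): no non-H gauche contacts → 0.0 kJ/mol.
Max at 120° (17.4 kJ/mol), min at 300° (0.0 kJ/mol); barrier = 17.4 kJ/mol.

17.4 kJ/mol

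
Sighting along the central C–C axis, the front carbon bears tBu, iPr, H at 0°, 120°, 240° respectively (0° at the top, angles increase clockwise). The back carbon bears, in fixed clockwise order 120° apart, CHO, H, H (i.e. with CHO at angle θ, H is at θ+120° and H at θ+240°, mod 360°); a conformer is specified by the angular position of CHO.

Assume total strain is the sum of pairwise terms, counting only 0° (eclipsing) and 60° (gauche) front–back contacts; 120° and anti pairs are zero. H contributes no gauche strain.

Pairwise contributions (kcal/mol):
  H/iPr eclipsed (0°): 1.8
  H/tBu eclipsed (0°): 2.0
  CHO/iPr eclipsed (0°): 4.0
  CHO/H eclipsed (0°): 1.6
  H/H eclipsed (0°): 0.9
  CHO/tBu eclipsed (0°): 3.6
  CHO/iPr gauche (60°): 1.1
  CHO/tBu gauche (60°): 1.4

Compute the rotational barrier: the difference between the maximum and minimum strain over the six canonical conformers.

CHO at 0° (eclipsed): tBu–CHO eclipsed, iPr–H eclipsed, H–H eclipsed; 3.6 + 1.8 + 0.9 = 6.3 kcal/mol.
CHO at 60° (staggered): tBu–CHO gauche, iPr–CHO gauche; 1.4 + 1.1 = 2.5 kcal/mol.
CHO at 120° (eclipsed): tBu–H eclipsed, iPr–CHO eclipsed, H–H eclipsed; 2.0 + 4.0 + 0.9 = 6.9 kcal/mol.
CHO at 180° (staggered): iPr–CHO gauche; 1.1 = 1.1 kcal/mol.
CHO at 240° (eclipsed): tBu–H eclipsed, iPr–H eclipsed, H–CHO eclipsed; 2.0 + 1.8 + 1.6 = 5.4 kcal/mol.
CHO at 300° (staggered): tBu–CHO gauche; 1.4 = 1.4 kcal/mol.
Max at 120° (6.9 kcal/mol), min at 180° (1.1 kcal/mol); barrier = 5.8 kcal/mol.

5.8 kcal/mol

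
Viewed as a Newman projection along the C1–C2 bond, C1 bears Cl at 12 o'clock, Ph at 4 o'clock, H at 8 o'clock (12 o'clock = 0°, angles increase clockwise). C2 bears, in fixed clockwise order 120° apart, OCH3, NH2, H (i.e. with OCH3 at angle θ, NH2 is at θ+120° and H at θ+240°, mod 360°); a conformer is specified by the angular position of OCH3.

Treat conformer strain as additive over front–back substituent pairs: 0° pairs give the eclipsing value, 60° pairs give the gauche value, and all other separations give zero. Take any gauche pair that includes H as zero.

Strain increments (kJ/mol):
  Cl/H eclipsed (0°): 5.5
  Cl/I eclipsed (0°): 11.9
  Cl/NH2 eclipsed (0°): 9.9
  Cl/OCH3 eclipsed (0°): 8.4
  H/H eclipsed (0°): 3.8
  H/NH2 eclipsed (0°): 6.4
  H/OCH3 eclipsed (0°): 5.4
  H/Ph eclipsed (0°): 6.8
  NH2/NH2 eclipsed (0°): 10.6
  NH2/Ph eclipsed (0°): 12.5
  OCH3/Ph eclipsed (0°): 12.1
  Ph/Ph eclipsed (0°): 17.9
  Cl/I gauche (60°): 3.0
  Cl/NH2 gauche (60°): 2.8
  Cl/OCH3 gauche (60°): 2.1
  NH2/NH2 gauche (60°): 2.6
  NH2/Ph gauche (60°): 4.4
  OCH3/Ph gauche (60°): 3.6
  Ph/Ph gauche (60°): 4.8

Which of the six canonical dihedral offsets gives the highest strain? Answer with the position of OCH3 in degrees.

0°

OCH3 at 0° (eclipsed): Cl(0°)/OCH3(0°) eclipsed 8.4; Ph(120°)/NH2(120°) eclipsed 12.5; H(240°)/H(240°) eclipsed 3.8 → 24.7 kJ/mol.
OCH3 at 60° (staggered): Cl(0°)/OCH3(60°) gauche 2.1; Ph(120°)/OCH3(60°) gauche 3.6; Ph(120°)/NH2(180°) gauche 4.4 → 10.1 kJ/mol.
OCH3 at 120° (eclipsed): Cl(0°)/H(0°) eclipsed 5.5; Ph(120°)/OCH3(120°) eclipsed 12.1; H(240°)/NH2(240°) eclipsed 6.4 → 24.0 kJ/mol.
OCH3 at 180° (staggered): Cl(0°)/NH2(300°) gauche 2.8; Ph(120°)/OCH3(180°) gauche 3.6 → 6.4 kJ/mol.
OCH3 at 240° (eclipsed): Cl(0°)/NH2(0°) eclipsed 9.9; Ph(120°)/H(120°) eclipsed 6.8; H(240°)/OCH3(240°) eclipsed 5.4 → 22.1 kJ/mol.
OCH3 at 300° (staggered): Cl(0°)/OCH3(300°) gauche 2.1; Cl(0°)/NH2(60°) gauche 2.8; Ph(120°)/NH2(60°) gauche 4.4 → 9.3 kJ/mol.
The maximum (24.7 kJ/mol) occurs with OCH3 at 0°.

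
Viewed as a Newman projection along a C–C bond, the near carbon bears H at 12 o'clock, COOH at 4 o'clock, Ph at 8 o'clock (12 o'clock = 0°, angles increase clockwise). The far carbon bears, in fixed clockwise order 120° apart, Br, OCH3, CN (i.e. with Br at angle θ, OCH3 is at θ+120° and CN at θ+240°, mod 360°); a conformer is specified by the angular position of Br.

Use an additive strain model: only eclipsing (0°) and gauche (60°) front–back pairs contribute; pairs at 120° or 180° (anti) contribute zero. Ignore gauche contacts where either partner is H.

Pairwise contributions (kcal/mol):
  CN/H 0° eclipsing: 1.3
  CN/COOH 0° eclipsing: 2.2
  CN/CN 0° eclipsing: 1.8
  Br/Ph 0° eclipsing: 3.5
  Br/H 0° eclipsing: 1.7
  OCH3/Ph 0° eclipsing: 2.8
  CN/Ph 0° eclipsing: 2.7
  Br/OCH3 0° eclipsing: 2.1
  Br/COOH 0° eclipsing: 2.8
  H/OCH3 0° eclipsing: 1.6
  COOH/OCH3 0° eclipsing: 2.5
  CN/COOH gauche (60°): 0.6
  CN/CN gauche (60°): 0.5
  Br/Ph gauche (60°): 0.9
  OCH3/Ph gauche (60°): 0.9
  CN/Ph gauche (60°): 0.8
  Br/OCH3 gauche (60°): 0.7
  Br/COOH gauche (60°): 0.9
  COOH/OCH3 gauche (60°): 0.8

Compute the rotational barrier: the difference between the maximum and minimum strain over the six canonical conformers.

4.2 kcal/mol

Br at 0° (eclipsed): H(0°)/Br(0°) eclipsed 1.7; COOH(120°)/OCH3(120°) eclipsed 2.5; Ph(240°)/CN(240°) eclipsed 2.7 → 6.9 kcal/mol.
Br at 60° (staggered): COOH(120°)/Br(60°) gauche 0.9; COOH(120°)/OCH3(180°) gauche 0.8; Ph(240°)/OCH3(180°) gauche 0.9; Ph(240°)/CN(300°) gauche 0.8 → 3.4 kcal/mol.
Br at 120° (eclipsed): H(0°)/CN(0°) eclipsed 1.3; COOH(120°)/Br(120°) eclipsed 2.8; Ph(240°)/OCH3(240°) eclipsed 2.8 → 6.9 kcal/mol.
Br at 180° (staggered): COOH(120°)/Br(180°) gauche 0.9; COOH(120°)/CN(60°) gauche 0.6; Ph(240°)/Br(180°) gauche 0.9; Ph(240°)/OCH3(300°) gauche 0.9 → 3.3 kcal/mol.
Br at 240° (eclipsed): H(0°)/OCH3(0°) eclipsed 1.6; COOH(120°)/CN(120°) eclipsed 2.2; Ph(240°)/Br(240°) eclipsed 3.5 → 7.3 kcal/mol.
Br at 300° (staggered): COOH(120°)/OCH3(60°) gauche 0.8; COOH(120°)/CN(180°) gauche 0.6; Ph(240°)/Br(300°) gauche 0.9; Ph(240°)/CN(180°) gauche 0.8 → 3.1 kcal/mol.
Max at 240° (7.3 kcal/mol), min at 300° (3.1 kcal/mol); barrier = 4.2 kcal/mol.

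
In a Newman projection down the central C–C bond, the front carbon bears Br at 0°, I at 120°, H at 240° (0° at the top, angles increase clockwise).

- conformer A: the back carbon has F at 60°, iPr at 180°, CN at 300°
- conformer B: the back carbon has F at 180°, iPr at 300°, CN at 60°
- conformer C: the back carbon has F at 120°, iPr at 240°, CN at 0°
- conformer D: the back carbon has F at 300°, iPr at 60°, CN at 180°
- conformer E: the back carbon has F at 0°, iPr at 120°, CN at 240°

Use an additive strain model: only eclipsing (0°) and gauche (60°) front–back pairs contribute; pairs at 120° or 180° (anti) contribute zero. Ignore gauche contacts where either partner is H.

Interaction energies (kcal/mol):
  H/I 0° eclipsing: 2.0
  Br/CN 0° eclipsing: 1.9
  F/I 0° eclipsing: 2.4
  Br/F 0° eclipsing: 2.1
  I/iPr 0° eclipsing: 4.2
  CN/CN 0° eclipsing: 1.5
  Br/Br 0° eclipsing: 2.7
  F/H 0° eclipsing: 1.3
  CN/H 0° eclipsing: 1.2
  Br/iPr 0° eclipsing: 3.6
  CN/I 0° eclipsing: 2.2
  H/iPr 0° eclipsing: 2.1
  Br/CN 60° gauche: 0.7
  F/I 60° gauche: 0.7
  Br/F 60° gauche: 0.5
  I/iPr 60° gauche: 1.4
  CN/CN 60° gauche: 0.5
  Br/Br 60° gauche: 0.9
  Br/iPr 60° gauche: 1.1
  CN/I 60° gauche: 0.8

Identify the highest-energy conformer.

A (staggered): Br(0°)/F(60°) gauche 0.5; Br(0°)/CN(300°) gauche 0.7; I(120°)/F(60°) gauche 0.7; I(120°)/iPr(180°) gauche 1.4 → 3.3 kcal/mol.
B (staggered): Br(0°)/iPr(300°) gauche 1.1; Br(0°)/CN(60°) gauche 0.7; I(120°)/F(180°) gauche 0.7; I(120°)/CN(60°) gauche 0.8 → 3.3 kcal/mol.
C (eclipsed): Br(0°)/CN(0°) eclipsed 1.9; I(120°)/F(120°) eclipsed 2.4; H(240°)/iPr(240°) eclipsed 2.1 → 6.4 kcal/mol.
D (staggered): Br(0°)/F(300°) gauche 0.5; Br(0°)/iPr(60°) gauche 1.1; I(120°)/iPr(60°) gauche 1.4; I(120°)/CN(180°) gauche 0.8 → 3.8 kcal/mol.
E (eclipsed): Br(0°)/F(0°) eclipsed 2.1; I(120°)/iPr(120°) eclipsed 4.2; H(240°)/CN(240°) eclipsed 1.2 → 7.5 kcal/mol.
E has the highest total (7.5 kcal/mol).

E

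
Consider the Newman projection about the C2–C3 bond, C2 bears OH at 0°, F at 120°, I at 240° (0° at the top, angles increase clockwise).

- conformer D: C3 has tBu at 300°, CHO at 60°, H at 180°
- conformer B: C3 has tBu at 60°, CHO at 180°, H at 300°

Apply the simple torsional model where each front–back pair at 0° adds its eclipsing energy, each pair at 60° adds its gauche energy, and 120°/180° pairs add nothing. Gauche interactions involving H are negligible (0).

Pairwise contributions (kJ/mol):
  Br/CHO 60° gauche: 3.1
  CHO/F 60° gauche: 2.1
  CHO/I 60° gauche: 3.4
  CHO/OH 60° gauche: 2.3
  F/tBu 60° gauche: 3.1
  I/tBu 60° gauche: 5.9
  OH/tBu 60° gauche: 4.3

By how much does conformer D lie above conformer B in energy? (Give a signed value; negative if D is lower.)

D (staggered): OH–tBu gauche, OH–CHO gauche, F–CHO gauche, I–tBu gauche; 4.3 + 2.3 + 2.1 + 5.9 = 14.6 kJ/mol.
B (staggered): OH–tBu gauche, F–tBu gauche, F–CHO gauche, I–CHO gauche; 4.3 + 3.1 + 2.1 + 3.4 = 12.9 kJ/mol.
E(D) − E(B) = 14.6 − 12.9 = +1.7 kJ/mol.

+1.7 kJ/mol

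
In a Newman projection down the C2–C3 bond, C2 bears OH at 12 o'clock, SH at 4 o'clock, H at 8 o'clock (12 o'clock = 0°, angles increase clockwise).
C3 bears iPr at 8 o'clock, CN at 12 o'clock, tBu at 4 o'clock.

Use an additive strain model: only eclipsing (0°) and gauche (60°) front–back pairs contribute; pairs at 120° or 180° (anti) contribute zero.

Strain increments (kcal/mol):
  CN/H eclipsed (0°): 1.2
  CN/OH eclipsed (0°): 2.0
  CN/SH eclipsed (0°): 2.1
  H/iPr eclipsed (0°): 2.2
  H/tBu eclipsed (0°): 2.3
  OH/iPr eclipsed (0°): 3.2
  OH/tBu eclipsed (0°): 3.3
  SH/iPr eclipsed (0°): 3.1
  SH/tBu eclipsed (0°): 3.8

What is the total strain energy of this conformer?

8.0 kcal/mol

This conformer is eclipsed. OH at 0° is eclipsed with CN at 0° (2.0); SH at 120° is eclipsed with tBu at 120° (3.8); H at 240° is eclipsed with iPr at 240° (2.2). Total 8.0 kcal/mol.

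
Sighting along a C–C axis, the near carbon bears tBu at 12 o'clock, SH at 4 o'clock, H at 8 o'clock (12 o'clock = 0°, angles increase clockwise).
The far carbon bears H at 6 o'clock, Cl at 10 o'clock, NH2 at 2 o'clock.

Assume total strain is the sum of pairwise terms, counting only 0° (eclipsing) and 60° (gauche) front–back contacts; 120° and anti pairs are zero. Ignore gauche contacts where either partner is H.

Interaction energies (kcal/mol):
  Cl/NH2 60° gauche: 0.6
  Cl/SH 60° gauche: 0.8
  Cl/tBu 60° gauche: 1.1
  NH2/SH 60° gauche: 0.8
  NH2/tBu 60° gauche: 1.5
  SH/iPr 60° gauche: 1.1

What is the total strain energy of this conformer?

This conformer (staggered): tBu(0°)/Cl(300°) gauche 1.1; tBu(0°)/NH2(60°) gauche 1.5; SH(120°)/NH2(60°) gauche 0.8 → 3.4 kcal/mol.

3.4 kcal/mol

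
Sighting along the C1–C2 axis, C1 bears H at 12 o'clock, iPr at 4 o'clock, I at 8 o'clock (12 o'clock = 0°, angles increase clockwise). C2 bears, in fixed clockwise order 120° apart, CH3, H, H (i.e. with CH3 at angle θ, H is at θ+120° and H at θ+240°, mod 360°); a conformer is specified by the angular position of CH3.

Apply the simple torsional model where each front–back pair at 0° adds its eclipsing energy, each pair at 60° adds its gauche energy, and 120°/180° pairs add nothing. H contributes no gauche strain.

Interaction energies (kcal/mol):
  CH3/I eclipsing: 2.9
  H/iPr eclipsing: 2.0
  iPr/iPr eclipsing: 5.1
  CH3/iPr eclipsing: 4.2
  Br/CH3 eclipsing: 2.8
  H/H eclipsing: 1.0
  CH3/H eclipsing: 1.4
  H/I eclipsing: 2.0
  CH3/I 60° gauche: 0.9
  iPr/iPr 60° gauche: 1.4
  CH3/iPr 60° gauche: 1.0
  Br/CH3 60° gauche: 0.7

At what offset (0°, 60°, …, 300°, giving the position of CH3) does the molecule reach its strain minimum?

CH3 at 0° is eclipsed. H at 0° is eclipsed with CH3 at 0° (1.4); iPr at 120° is eclipsed with H at 120° (2.0); I at 240° is eclipsed with H at 240° (2.0). Total 5.4 kcal/mol.
CH3 at 60° is staggered. iPr at 120° is gauche with CH3 at 60° (1.0). Total 1.0 kcal/mol.
CH3 at 120° is eclipsed. H at 0° is eclipsed with H at 0° (1.0); iPr at 120° is eclipsed with CH3 at 120° (4.2); I at 240° is eclipsed with H at 240° (2.0). Total 7.2 kcal/mol.
CH3 at 180° is staggered. iPr at 120° is gauche with CH3 at 180° (1.0); I at 240° is gauche with CH3 at 180° (0.9). Total 1.9 kcal/mol.
CH3 at 240° is eclipsed. H at 0° is eclipsed with H at 0° (1.0); iPr at 120° is eclipsed with H at 120° (2.0); I at 240° is eclipsed with CH3 at 240° (2.9). Total 5.9 kcal/mol.
CH3 at 300° is staggered. I at 240° is gauche with CH3 at 300° (0.9). Total 0.9 kcal/mol.
The minimum (0.9 kcal/mol) occurs with CH3 at 300°.

300°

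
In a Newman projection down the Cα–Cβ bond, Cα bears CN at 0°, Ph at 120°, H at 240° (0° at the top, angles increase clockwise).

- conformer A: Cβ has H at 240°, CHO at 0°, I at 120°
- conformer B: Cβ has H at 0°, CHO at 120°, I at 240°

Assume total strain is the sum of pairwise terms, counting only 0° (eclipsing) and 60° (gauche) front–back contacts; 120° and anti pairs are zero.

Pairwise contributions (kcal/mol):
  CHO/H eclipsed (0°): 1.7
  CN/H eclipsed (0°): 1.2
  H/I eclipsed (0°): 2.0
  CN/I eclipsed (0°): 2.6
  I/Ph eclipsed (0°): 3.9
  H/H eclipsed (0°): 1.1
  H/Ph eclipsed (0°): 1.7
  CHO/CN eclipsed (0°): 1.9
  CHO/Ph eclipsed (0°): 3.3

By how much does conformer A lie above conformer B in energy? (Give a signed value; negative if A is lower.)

A (eclipsed): CN–CHO eclipsed, Ph–I eclipsed, H–H eclipsed; 1.9 + 3.9 + 1.1 = 6.9 kcal/mol.
B (eclipsed): CN–H eclipsed, Ph–CHO eclipsed, H–I eclipsed; 1.2 + 3.3 + 2.0 = 6.5 kcal/mol.
E(A) − E(B) = 6.9 − 6.5 = +0.4 kcal/mol.

+0.4 kcal/mol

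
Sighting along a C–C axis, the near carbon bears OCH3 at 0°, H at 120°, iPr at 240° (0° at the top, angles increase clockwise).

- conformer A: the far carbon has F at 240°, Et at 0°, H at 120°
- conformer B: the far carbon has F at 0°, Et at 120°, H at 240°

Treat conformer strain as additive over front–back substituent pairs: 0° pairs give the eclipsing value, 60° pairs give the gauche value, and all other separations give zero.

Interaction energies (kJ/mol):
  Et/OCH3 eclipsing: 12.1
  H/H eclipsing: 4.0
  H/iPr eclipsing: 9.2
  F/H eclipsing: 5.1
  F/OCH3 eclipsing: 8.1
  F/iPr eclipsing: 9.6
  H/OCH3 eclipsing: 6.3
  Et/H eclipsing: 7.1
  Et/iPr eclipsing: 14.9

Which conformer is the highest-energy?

A is eclipsed. OCH3 at 0° is eclipsed with Et at 0° (12.1); H at 120° is eclipsed with H at 120° (4.0); iPr at 240° is eclipsed with F at 240° (9.6). Total 25.7 kJ/mol.
B is eclipsed. OCH3 at 0° is eclipsed with F at 0° (8.1); H at 120° is eclipsed with Et at 120° (7.1); iPr at 240° is eclipsed with H at 240° (9.2). Total 24.4 kJ/mol.
A has the highest total (25.7 kJ/mol).

A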